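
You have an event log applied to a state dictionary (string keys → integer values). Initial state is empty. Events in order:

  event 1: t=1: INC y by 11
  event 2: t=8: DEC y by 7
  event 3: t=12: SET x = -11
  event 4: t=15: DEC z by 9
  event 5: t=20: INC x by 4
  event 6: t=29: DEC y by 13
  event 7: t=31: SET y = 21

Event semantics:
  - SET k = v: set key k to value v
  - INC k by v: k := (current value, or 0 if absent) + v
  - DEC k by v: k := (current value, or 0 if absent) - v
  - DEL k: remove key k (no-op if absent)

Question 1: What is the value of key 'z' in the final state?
Track key 'z' through all 7 events:
  event 1 (t=1: INC y by 11): z unchanged
  event 2 (t=8: DEC y by 7): z unchanged
  event 3 (t=12: SET x = -11): z unchanged
  event 4 (t=15: DEC z by 9): z (absent) -> -9
  event 5 (t=20: INC x by 4): z unchanged
  event 6 (t=29: DEC y by 13): z unchanged
  event 7 (t=31: SET y = 21): z unchanged
Final: z = -9

Answer: -9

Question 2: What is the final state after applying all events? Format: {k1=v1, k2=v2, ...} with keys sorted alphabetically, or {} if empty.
Answer: {x=-7, y=21, z=-9}

Derivation:
  after event 1 (t=1: INC y by 11): {y=11}
  after event 2 (t=8: DEC y by 7): {y=4}
  after event 3 (t=12: SET x = -11): {x=-11, y=4}
  after event 4 (t=15: DEC z by 9): {x=-11, y=4, z=-9}
  after event 5 (t=20: INC x by 4): {x=-7, y=4, z=-9}
  after event 6 (t=29: DEC y by 13): {x=-7, y=-9, z=-9}
  after event 7 (t=31: SET y = 21): {x=-7, y=21, z=-9}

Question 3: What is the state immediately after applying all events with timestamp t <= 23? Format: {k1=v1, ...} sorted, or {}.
Apply events with t <= 23 (5 events):
  after event 1 (t=1: INC y by 11): {y=11}
  after event 2 (t=8: DEC y by 7): {y=4}
  after event 3 (t=12: SET x = -11): {x=-11, y=4}
  after event 4 (t=15: DEC z by 9): {x=-11, y=4, z=-9}
  after event 5 (t=20: INC x by 4): {x=-7, y=4, z=-9}

Answer: {x=-7, y=4, z=-9}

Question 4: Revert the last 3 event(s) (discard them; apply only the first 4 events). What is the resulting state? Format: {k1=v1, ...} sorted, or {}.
Keep first 4 events (discard last 3):
  after event 1 (t=1: INC y by 11): {y=11}
  after event 2 (t=8: DEC y by 7): {y=4}
  after event 3 (t=12: SET x = -11): {x=-11, y=4}
  after event 4 (t=15: DEC z by 9): {x=-11, y=4, z=-9}

Answer: {x=-11, y=4, z=-9}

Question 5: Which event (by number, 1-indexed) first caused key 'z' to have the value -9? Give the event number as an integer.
Answer: 4

Derivation:
Looking for first event where z becomes -9:
  event 4: z (absent) -> -9  <-- first match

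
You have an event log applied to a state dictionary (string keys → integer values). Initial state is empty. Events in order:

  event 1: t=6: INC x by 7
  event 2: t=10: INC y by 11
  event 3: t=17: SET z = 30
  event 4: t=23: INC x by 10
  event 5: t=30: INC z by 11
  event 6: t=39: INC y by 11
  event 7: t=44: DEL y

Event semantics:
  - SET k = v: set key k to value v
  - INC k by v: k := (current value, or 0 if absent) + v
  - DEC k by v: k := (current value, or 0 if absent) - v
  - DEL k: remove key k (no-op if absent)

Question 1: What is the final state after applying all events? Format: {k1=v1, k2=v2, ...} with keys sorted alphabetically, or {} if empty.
Answer: {x=17, z=41}

Derivation:
  after event 1 (t=6: INC x by 7): {x=7}
  after event 2 (t=10: INC y by 11): {x=7, y=11}
  after event 3 (t=17: SET z = 30): {x=7, y=11, z=30}
  after event 4 (t=23: INC x by 10): {x=17, y=11, z=30}
  after event 5 (t=30: INC z by 11): {x=17, y=11, z=41}
  after event 6 (t=39: INC y by 11): {x=17, y=22, z=41}
  after event 7 (t=44: DEL y): {x=17, z=41}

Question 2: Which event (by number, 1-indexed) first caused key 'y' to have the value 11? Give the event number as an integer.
Answer: 2

Derivation:
Looking for first event where y becomes 11:
  event 2: y (absent) -> 11  <-- first match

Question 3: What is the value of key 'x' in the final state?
Answer: 17

Derivation:
Track key 'x' through all 7 events:
  event 1 (t=6: INC x by 7): x (absent) -> 7
  event 2 (t=10: INC y by 11): x unchanged
  event 3 (t=17: SET z = 30): x unchanged
  event 4 (t=23: INC x by 10): x 7 -> 17
  event 5 (t=30: INC z by 11): x unchanged
  event 6 (t=39: INC y by 11): x unchanged
  event 7 (t=44: DEL y): x unchanged
Final: x = 17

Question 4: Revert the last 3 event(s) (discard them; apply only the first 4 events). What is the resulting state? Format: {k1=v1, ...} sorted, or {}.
Answer: {x=17, y=11, z=30}

Derivation:
Keep first 4 events (discard last 3):
  after event 1 (t=6: INC x by 7): {x=7}
  after event 2 (t=10: INC y by 11): {x=7, y=11}
  after event 3 (t=17: SET z = 30): {x=7, y=11, z=30}
  after event 4 (t=23: INC x by 10): {x=17, y=11, z=30}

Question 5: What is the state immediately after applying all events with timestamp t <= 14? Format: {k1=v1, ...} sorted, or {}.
Apply events with t <= 14 (2 events):
  after event 1 (t=6: INC x by 7): {x=7}
  after event 2 (t=10: INC y by 11): {x=7, y=11}

Answer: {x=7, y=11}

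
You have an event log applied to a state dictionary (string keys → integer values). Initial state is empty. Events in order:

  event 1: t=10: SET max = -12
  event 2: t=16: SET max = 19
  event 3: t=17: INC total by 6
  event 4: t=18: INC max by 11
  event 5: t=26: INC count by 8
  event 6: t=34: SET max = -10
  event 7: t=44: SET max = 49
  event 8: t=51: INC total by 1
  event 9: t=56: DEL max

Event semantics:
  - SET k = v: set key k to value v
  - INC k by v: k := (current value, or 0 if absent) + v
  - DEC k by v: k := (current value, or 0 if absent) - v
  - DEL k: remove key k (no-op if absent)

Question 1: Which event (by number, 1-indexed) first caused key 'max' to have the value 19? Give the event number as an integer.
Looking for first event where max becomes 19:
  event 1: max = -12
  event 2: max -12 -> 19  <-- first match

Answer: 2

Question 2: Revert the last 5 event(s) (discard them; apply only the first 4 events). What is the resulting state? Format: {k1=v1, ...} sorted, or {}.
Keep first 4 events (discard last 5):
  after event 1 (t=10: SET max = -12): {max=-12}
  after event 2 (t=16: SET max = 19): {max=19}
  after event 3 (t=17: INC total by 6): {max=19, total=6}
  after event 4 (t=18: INC max by 11): {max=30, total=6}

Answer: {max=30, total=6}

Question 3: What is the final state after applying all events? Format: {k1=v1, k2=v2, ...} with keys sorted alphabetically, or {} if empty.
Answer: {count=8, total=7}

Derivation:
  after event 1 (t=10: SET max = -12): {max=-12}
  after event 2 (t=16: SET max = 19): {max=19}
  after event 3 (t=17: INC total by 6): {max=19, total=6}
  after event 4 (t=18: INC max by 11): {max=30, total=6}
  after event 5 (t=26: INC count by 8): {count=8, max=30, total=6}
  after event 6 (t=34: SET max = -10): {count=8, max=-10, total=6}
  after event 7 (t=44: SET max = 49): {count=8, max=49, total=6}
  after event 8 (t=51: INC total by 1): {count=8, max=49, total=7}
  after event 9 (t=56: DEL max): {count=8, total=7}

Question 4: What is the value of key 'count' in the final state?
Answer: 8

Derivation:
Track key 'count' through all 9 events:
  event 1 (t=10: SET max = -12): count unchanged
  event 2 (t=16: SET max = 19): count unchanged
  event 3 (t=17: INC total by 6): count unchanged
  event 4 (t=18: INC max by 11): count unchanged
  event 5 (t=26: INC count by 8): count (absent) -> 8
  event 6 (t=34: SET max = -10): count unchanged
  event 7 (t=44: SET max = 49): count unchanged
  event 8 (t=51: INC total by 1): count unchanged
  event 9 (t=56: DEL max): count unchanged
Final: count = 8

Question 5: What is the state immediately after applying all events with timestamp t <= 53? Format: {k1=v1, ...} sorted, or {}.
Answer: {count=8, max=49, total=7}

Derivation:
Apply events with t <= 53 (8 events):
  after event 1 (t=10: SET max = -12): {max=-12}
  after event 2 (t=16: SET max = 19): {max=19}
  after event 3 (t=17: INC total by 6): {max=19, total=6}
  after event 4 (t=18: INC max by 11): {max=30, total=6}
  after event 5 (t=26: INC count by 8): {count=8, max=30, total=6}
  after event 6 (t=34: SET max = -10): {count=8, max=-10, total=6}
  after event 7 (t=44: SET max = 49): {count=8, max=49, total=6}
  after event 8 (t=51: INC total by 1): {count=8, max=49, total=7}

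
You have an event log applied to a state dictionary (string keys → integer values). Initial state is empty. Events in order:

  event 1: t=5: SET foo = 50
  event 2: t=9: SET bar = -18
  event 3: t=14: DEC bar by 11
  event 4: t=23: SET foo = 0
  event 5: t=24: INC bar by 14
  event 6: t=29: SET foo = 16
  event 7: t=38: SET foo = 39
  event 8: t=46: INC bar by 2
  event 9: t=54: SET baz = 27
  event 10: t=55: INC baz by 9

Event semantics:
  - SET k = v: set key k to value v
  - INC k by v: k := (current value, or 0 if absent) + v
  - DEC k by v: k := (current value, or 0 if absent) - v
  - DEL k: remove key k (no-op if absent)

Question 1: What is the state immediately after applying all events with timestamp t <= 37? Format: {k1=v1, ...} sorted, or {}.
Answer: {bar=-15, foo=16}

Derivation:
Apply events with t <= 37 (6 events):
  after event 1 (t=5: SET foo = 50): {foo=50}
  after event 2 (t=9: SET bar = -18): {bar=-18, foo=50}
  after event 3 (t=14: DEC bar by 11): {bar=-29, foo=50}
  after event 4 (t=23: SET foo = 0): {bar=-29, foo=0}
  after event 5 (t=24: INC bar by 14): {bar=-15, foo=0}
  after event 6 (t=29: SET foo = 16): {bar=-15, foo=16}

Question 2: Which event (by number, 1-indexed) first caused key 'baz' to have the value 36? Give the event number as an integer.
Answer: 10

Derivation:
Looking for first event where baz becomes 36:
  event 9: baz = 27
  event 10: baz 27 -> 36  <-- first match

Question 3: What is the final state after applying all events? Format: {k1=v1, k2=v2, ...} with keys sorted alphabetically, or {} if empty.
Answer: {bar=-13, baz=36, foo=39}

Derivation:
  after event 1 (t=5: SET foo = 50): {foo=50}
  after event 2 (t=9: SET bar = -18): {bar=-18, foo=50}
  after event 3 (t=14: DEC bar by 11): {bar=-29, foo=50}
  after event 4 (t=23: SET foo = 0): {bar=-29, foo=0}
  after event 5 (t=24: INC bar by 14): {bar=-15, foo=0}
  after event 6 (t=29: SET foo = 16): {bar=-15, foo=16}
  after event 7 (t=38: SET foo = 39): {bar=-15, foo=39}
  after event 8 (t=46: INC bar by 2): {bar=-13, foo=39}
  after event 9 (t=54: SET baz = 27): {bar=-13, baz=27, foo=39}
  after event 10 (t=55: INC baz by 9): {bar=-13, baz=36, foo=39}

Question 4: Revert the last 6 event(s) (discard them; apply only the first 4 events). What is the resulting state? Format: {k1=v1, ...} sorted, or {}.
Answer: {bar=-29, foo=0}

Derivation:
Keep first 4 events (discard last 6):
  after event 1 (t=5: SET foo = 50): {foo=50}
  after event 2 (t=9: SET bar = -18): {bar=-18, foo=50}
  after event 3 (t=14: DEC bar by 11): {bar=-29, foo=50}
  after event 4 (t=23: SET foo = 0): {bar=-29, foo=0}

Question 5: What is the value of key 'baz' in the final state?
Track key 'baz' through all 10 events:
  event 1 (t=5: SET foo = 50): baz unchanged
  event 2 (t=9: SET bar = -18): baz unchanged
  event 3 (t=14: DEC bar by 11): baz unchanged
  event 4 (t=23: SET foo = 0): baz unchanged
  event 5 (t=24: INC bar by 14): baz unchanged
  event 6 (t=29: SET foo = 16): baz unchanged
  event 7 (t=38: SET foo = 39): baz unchanged
  event 8 (t=46: INC bar by 2): baz unchanged
  event 9 (t=54: SET baz = 27): baz (absent) -> 27
  event 10 (t=55: INC baz by 9): baz 27 -> 36
Final: baz = 36

Answer: 36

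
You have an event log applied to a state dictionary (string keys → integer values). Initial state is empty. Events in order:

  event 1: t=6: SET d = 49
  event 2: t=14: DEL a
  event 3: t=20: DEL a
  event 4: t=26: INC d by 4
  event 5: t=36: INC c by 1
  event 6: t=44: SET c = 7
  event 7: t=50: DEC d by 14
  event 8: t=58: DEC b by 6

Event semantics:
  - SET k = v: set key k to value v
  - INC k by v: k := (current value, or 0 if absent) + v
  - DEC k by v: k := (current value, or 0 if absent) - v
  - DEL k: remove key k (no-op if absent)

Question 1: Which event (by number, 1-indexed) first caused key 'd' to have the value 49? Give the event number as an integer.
Looking for first event where d becomes 49:
  event 1: d (absent) -> 49  <-- first match

Answer: 1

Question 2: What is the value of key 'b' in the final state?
Answer: -6

Derivation:
Track key 'b' through all 8 events:
  event 1 (t=6: SET d = 49): b unchanged
  event 2 (t=14: DEL a): b unchanged
  event 3 (t=20: DEL a): b unchanged
  event 4 (t=26: INC d by 4): b unchanged
  event 5 (t=36: INC c by 1): b unchanged
  event 6 (t=44: SET c = 7): b unchanged
  event 7 (t=50: DEC d by 14): b unchanged
  event 8 (t=58: DEC b by 6): b (absent) -> -6
Final: b = -6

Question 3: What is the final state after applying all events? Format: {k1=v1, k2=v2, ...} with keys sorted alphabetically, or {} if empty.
  after event 1 (t=6: SET d = 49): {d=49}
  after event 2 (t=14: DEL a): {d=49}
  after event 3 (t=20: DEL a): {d=49}
  after event 4 (t=26: INC d by 4): {d=53}
  after event 5 (t=36: INC c by 1): {c=1, d=53}
  after event 6 (t=44: SET c = 7): {c=7, d=53}
  after event 7 (t=50: DEC d by 14): {c=7, d=39}
  after event 8 (t=58: DEC b by 6): {b=-6, c=7, d=39}

Answer: {b=-6, c=7, d=39}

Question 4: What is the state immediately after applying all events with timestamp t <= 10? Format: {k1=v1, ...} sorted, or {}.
Apply events with t <= 10 (1 events):
  after event 1 (t=6: SET d = 49): {d=49}

Answer: {d=49}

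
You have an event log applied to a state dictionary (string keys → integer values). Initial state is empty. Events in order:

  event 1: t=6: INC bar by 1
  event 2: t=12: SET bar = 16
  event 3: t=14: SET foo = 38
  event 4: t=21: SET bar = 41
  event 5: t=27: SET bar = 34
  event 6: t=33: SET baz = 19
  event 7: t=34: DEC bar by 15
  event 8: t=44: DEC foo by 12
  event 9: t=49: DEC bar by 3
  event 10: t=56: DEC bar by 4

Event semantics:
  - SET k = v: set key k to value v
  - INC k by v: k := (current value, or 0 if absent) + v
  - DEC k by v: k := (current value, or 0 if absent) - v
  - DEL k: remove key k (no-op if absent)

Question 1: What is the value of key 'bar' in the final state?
Answer: 12

Derivation:
Track key 'bar' through all 10 events:
  event 1 (t=6: INC bar by 1): bar (absent) -> 1
  event 2 (t=12: SET bar = 16): bar 1 -> 16
  event 3 (t=14: SET foo = 38): bar unchanged
  event 4 (t=21: SET bar = 41): bar 16 -> 41
  event 5 (t=27: SET bar = 34): bar 41 -> 34
  event 6 (t=33: SET baz = 19): bar unchanged
  event 7 (t=34: DEC bar by 15): bar 34 -> 19
  event 8 (t=44: DEC foo by 12): bar unchanged
  event 9 (t=49: DEC bar by 3): bar 19 -> 16
  event 10 (t=56: DEC bar by 4): bar 16 -> 12
Final: bar = 12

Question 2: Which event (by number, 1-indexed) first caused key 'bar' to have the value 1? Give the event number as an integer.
Answer: 1

Derivation:
Looking for first event where bar becomes 1:
  event 1: bar (absent) -> 1  <-- first match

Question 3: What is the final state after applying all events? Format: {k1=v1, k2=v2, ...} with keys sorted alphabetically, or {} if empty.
  after event 1 (t=6: INC bar by 1): {bar=1}
  after event 2 (t=12: SET bar = 16): {bar=16}
  after event 3 (t=14: SET foo = 38): {bar=16, foo=38}
  after event 4 (t=21: SET bar = 41): {bar=41, foo=38}
  after event 5 (t=27: SET bar = 34): {bar=34, foo=38}
  after event 6 (t=33: SET baz = 19): {bar=34, baz=19, foo=38}
  after event 7 (t=34: DEC bar by 15): {bar=19, baz=19, foo=38}
  after event 8 (t=44: DEC foo by 12): {bar=19, baz=19, foo=26}
  after event 9 (t=49: DEC bar by 3): {bar=16, baz=19, foo=26}
  after event 10 (t=56: DEC bar by 4): {bar=12, baz=19, foo=26}

Answer: {bar=12, baz=19, foo=26}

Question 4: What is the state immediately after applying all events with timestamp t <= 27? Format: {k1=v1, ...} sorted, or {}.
Answer: {bar=34, foo=38}

Derivation:
Apply events with t <= 27 (5 events):
  after event 1 (t=6: INC bar by 1): {bar=1}
  after event 2 (t=12: SET bar = 16): {bar=16}
  after event 3 (t=14: SET foo = 38): {bar=16, foo=38}
  after event 4 (t=21: SET bar = 41): {bar=41, foo=38}
  after event 5 (t=27: SET bar = 34): {bar=34, foo=38}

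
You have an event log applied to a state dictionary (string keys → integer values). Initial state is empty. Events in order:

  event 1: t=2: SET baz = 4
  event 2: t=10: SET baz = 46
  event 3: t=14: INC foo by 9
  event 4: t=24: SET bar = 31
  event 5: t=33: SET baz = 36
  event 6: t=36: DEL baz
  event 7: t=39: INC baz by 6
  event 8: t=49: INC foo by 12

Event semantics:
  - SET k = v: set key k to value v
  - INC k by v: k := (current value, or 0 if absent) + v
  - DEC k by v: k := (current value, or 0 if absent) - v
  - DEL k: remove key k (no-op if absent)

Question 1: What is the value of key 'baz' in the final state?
Answer: 6

Derivation:
Track key 'baz' through all 8 events:
  event 1 (t=2: SET baz = 4): baz (absent) -> 4
  event 2 (t=10: SET baz = 46): baz 4 -> 46
  event 3 (t=14: INC foo by 9): baz unchanged
  event 4 (t=24: SET bar = 31): baz unchanged
  event 5 (t=33: SET baz = 36): baz 46 -> 36
  event 6 (t=36: DEL baz): baz 36 -> (absent)
  event 7 (t=39: INC baz by 6): baz (absent) -> 6
  event 8 (t=49: INC foo by 12): baz unchanged
Final: baz = 6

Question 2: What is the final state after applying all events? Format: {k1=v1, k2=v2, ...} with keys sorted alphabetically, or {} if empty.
  after event 1 (t=2: SET baz = 4): {baz=4}
  after event 2 (t=10: SET baz = 46): {baz=46}
  after event 3 (t=14: INC foo by 9): {baz=46, foo=9}
  after event 4 (t=24: SET bar = 31): {bar=31, baz=46, foo=9}
  after event 5 (t=33: SET baz = 36): {bar=31, baz=36, foo=9}
  after event 6 (t=36: DEL baz): {bar=31, foo=9}
  after event 7 (t=39: INC baz by 6): {bar=31, baz=6, foo=9}
  after event 8 (t=49: INC foo by 12): {bar=31, baz=6, foo=21}

Answer: {bar=31, baz=6, foo=21}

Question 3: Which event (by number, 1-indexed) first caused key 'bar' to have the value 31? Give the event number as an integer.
Answer: 4

Derivation:
Looking for first event where bar becomes 31:
  event 4: bar (absent) -> 31  <-- first match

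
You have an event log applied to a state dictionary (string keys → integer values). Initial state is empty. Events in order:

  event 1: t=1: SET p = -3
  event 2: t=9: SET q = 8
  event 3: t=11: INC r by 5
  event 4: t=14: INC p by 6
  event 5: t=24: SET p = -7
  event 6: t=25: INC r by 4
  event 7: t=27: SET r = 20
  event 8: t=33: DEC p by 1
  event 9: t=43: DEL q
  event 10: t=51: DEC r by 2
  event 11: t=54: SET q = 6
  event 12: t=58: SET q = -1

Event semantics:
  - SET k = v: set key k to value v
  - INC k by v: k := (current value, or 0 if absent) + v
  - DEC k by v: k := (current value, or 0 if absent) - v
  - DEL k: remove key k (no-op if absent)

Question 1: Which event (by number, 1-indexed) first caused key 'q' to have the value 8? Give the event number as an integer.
Answer: 2

Derivation:
Looking for first event where q becomes 8:
  event 2: q (absent) -> 8  <-- first match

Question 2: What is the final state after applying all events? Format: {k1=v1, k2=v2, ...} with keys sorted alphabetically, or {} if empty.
  after event 1 (t=1: SET p = -3): {p=-3}
  after event 2 (t=9: SET q = 8): {p=-3, q=8}
  after event 3 (t=11: INC r by 5): {p=-3, q=8, r=5}
  after event 4 (t=14: INC p by 6): {p=3, q=8, r=5}
  after event 5 (t=24: SET p = -7): {p=-7, q=8, r=5}
  after event 6 (t=25: INC r by 4): {p=-7, q=8, r=9}
  after event 7 (t=27: SET r = 20): {p=-7, q=8, r=20}
  after event 8 (t=33: DEC p by 1): {p=-8, q=8, r=20}
  after event 9 (t=43: DEL q): {p=-8, r=20}
  after event 10 (t=51: DEC r by 2): {p=-8, r=18}
  after event 11 (t=54: SET q = 6): {p=-8, q=6, r=18}
  after event 12 (t=58: SET q = -1): {p=-8, q=-1, r=18}

Answer: {p=-8, q=-1, r=18}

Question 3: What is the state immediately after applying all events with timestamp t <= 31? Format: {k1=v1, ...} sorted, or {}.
Apply events with t <= 31 (7 events):
  after event 1 (t=1: SET p = -3): {p=-3}
  after event 2 (t=9: SET q = 8): {p=-3, q=8}
  after event 3 (t=11: INC r by 5): {p=-3, q=8, r=5}
  after event 4 (t=14: INC p by 6): {p=3, q=8, r=5}
  after event 5 (t=24: SET p = -7): {p=-7, q=8, r=5}
  after event 6 (t=25: INC r by 4): {p=-7, q=8, r=9}
  after event 7 (t=27: SET r = 20): {p=-7, q=8, r=20}

Answer: {p=-7, q=8, r=20}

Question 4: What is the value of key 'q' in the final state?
Track key 'q' through all 12 events:
  event 1 (t=1: SET p = -3): q unchanged
  event 2 (t=9: SET q = 8): q (absent) -> 8
  event 3 (t=11: INC r by 5): q unchanged
  event 4 (t=14: INC p by 6): q unchanged
  event 5 (t=24: SET p = -7): q unchanged
  event 6 (t=25: INC r by 4): q unchanged
  event 7 (t=27: SET r = 20): q unchanged
  event 8 (t=33: DEC p by 1): q unchanged
  event 9 (t=43: DEL q): q 8 -> (absent)
  event 10 (t=51: DEC r by 2): q unchanged
  event 11 (t=54: SET q = 6): q (absent) -> 6
  event 12 (t=58: SET q = -1): q 6 -> -1
Final: q = -1

Answer: -1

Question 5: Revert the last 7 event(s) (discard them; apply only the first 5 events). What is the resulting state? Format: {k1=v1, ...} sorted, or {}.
Answer: {p=-7, q=8, r=5}

Derivation:
Keep first 5 events (discard last 7):
  after event 1 (t=1: SET p = -3): {p=-3}
  after event 2 (t=9: SET q = 8): {p=-3, q=8}
  after event 3 (t=11: INC r by 5): {p=-3, q=8, r=5}
  after event 4 (t=14: INC p by 6): {p=3, q=8, r=5}
  after event 5 (t=24: SET p = -7): {p=-7, q=8, r=5}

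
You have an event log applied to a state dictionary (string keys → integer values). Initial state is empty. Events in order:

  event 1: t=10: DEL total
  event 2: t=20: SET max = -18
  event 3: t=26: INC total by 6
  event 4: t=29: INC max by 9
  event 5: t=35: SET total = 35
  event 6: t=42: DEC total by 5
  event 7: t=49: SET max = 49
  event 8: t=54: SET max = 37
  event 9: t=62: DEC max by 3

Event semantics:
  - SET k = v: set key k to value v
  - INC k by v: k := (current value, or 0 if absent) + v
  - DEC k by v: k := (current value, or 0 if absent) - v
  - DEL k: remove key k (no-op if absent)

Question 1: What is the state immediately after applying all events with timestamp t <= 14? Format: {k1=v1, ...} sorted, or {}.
Answer: {}

Derivation:
Apply events with t <= 14 (1 events):
  after event 1 (t=10: DEL total): {}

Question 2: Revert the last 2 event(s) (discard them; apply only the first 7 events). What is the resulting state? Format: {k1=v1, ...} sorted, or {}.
Answer: {max=49, total=30}

Derivation:
Keep first 7 events (discard last 2):
  after event 1 (t=10: DEL total): {}
  after event 2 (t=20: SET max = -18): {max=-18}
  after event 3 (t=26: INC total by 6): {max=-18, total=6}
  after event 4 (t=29: INC max by 9): {max=-9, total=6}
  after event 5 (t=35: SET total = 35): {max=-9, total=35}
  after event 6 (t=42: DEC total by 5): {max=-9, total=30}
  after event 7 (t=49: SET max = 49): {max=49, total=30}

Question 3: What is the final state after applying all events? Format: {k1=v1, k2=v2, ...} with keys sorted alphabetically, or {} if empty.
  after event 1 (t=10: DEL total): {}
  after event 2 (t=20: SET max = -18): {max=-18}
  after event 3 (t=26: INC total by 6): {max=-18, total=6}
  after event 4 (t=29: INC max by 9): {max=-9, total=6}
  after event 5 (t=35: SET total = 35): {max=-9, total=35}
  after event 6 (t=42: DEC total by 5): {max=-9, total=30}
  after event 7 (t=49: SET max = 49): {max=49, total=30}
  after event 8 (t=54: SET max = 37): {max=37, total=30}
  after event 9 (t=62: DEC max by 3): {max=34, total=30}

Answer: {max=34, total=30}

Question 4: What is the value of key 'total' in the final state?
Answer: 30

Derivation:
Track key 'total' through all 9 events:
  event 1 (t=10: DEL total): total (absent) -> (absent)
  event 2 (t=20: SET max = -18): total unchanged
  event 3 (t=26: INC total by 6): total (absent) -> 6
  event 4 (t=29: INC max by 9): total unchanged
  event 5 (t=35: SET total = 35): total 6 -> 35
  event 6 (t=42: DEC total by 5): total 35 -> 30
  event 7 (t=49: SET max = 49): total unchanged
  event 8 (t=54: SET max = 37): total unchanged
  event 9 (t=62: DEC max by 3): total unchanged
Final: total = 30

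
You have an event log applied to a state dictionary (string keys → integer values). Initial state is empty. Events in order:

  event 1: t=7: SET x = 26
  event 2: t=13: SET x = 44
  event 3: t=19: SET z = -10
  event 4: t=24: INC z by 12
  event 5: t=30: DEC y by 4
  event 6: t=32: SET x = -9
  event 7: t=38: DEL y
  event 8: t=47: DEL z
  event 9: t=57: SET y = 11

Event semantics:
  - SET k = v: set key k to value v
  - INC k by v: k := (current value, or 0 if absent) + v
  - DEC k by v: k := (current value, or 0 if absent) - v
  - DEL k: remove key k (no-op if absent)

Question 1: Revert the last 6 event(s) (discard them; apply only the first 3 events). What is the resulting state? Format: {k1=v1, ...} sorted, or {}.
Keep first 3 events (discard last 6):
  after event 1 (t=7: SET x = 26): {x=26}
  after event 2 (t=13: SET x = 44): {x=44}
  after event 3 (t=19: SET z = -10): {x=44, z=-10}

Answer: {x=44, z=-10}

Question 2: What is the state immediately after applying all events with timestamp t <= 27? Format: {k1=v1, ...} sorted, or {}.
Apply events with t <= 27 (4 events):
  after event 1 (t=7: SET x = 26): {x=26}
  after event 2 (t=13: SET x = 44): {x=44}
  after event 3 (t=19: SET z = -10): {x=44, z=-10}
  after event 4 (t=24: INC z by 12): {x=44, z=2}

Answer: {x=44, z=2}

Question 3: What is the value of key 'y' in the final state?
Answer: 11

Derivation:
Track key 'y' through all 9 events:
  event 1 (t=7: SET x = 26): y unchanged
  event 2 (t=13: SET x = 44): y unchanged
  event 3 (t=19: SET z = -10): y unchanged
  event 4 (t=24: INC z by 12): y unchanged
  event 5 (t=30: DEC y by 4): y (absent) -> -4
  event 6 (t=32: SET x = -9): y unchanged
  event 7 (t=38: DEL y): y -4 -> (absent)
  event 8 (t=47: DEL z): y unchanged
  event 9 (t=57: SET y = 11): y (absent) -> 11
Final: y = 11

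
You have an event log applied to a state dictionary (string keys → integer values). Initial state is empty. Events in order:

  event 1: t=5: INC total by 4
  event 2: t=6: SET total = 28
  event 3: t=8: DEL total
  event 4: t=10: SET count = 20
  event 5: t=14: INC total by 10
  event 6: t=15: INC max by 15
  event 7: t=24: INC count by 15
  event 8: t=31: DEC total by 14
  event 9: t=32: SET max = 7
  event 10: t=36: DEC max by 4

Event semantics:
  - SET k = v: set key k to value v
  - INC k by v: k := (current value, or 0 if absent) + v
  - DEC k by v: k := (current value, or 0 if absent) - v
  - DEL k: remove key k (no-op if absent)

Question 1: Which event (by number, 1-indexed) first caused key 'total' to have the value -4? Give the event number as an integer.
Looking for first event where total becomes -4:
  event 1: total = 4
  event 2: total = 28
  event 3: total = (absent)
  event 5: total = 10
  event 6: total = 10
  event 7: total = 10
  event 8: total 10 -> -4  <-- first match

Answer: 8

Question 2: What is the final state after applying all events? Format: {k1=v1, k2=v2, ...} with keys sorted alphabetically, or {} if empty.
  after event 1 (t=5: INC total by 4): {total=4}
  after event 2 (t=6: SET total = 28): {total=28}
  after event 3 (t=8: DEL total): {}
  after event 4 (t=10: SET count = 20): {count=20}
  after event 5 (t=14: INC total by 10): {count=20, total=10}
  after event 6 (t=15: INC max by 15): {count=20, max=15, total=10}
  after event 7 (t=24: INC count by 15): {count=35, max=15, total=10}
  after event 8 (t=31: DEC total by 14): {count=35, max=15, total=-4}
  after event 9 (t=32: SET max = 7): {count=35, max=7, total=-4}
  after event 10 (t=36: DEC max by 4): {count=35, max=3, total=-4}

Answer: {count=35, max=3, total=-4}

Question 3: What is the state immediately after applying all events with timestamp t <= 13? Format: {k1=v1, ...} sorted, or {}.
Apply events with t <= 13 (4 events):
  after event 1 (t=5: INC total by 4): {total=4}
  after event 2 (t=6: SET total = 28): {total=28}
  after event 3 (t=8: DEL total): {}
  after event 4 (t=10: SET count = 20): {count=20}

Answer: {count=20}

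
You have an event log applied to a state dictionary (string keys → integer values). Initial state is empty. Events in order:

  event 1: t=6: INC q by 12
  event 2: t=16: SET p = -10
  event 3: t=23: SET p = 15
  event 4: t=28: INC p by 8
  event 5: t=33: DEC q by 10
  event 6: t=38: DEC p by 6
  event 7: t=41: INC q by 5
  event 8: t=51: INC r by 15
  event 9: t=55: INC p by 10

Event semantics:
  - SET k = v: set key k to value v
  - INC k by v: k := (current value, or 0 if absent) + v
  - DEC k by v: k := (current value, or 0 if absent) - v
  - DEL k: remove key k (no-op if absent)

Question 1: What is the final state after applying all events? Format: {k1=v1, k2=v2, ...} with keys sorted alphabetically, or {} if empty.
Answer: {p=27, q=7, r=15}

Derivation:
  after event 1 (t=6: INC q by 12): {q=12}
  after event 2 (t=16: SET p = -10): {p=-10, q=12}
  after event 3 (t=23: SET p = 15): {p=15, q=12}
  after event 4 (t=28: INC p by 8): {p=23, q=12}
  after event 5 (t=33: DEC q by 10): {p=23, q=2}
  after event 6 (t=38: DEC p by 6): {p=17, q=2}
  after event 7 (t=41: INC q by 5): {p=17, q=7}
  after event 8 (t=51: INC r by 15): {p=17, q=7, r=15}
  after event 9 (t=55: INC p by 10): {p=27, q=7, r=15}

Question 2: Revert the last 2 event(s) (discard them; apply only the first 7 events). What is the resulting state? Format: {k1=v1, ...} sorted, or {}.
Answer: {p=17, q=7}

Derivation:
Keep first 7 events (discard last 2):
  after event 1 (t=6: INC q by 12): {q=12}
  after event 2 (t=16: SET p = -10): {p=-10, q=12}
  after event 3 (t=23: SET p = 15): {p=15, q=12}
  after event 4 (t=28: INC p by 8): {p=23, q=12}
  after event 5 (t=33: DEC q by 10): {p=23, q=2}
  after event 6 (t=38: DEC p by 6): {p=17, q=2}
  after event 7 (t=41: INC q by 5): {p=17, q=7}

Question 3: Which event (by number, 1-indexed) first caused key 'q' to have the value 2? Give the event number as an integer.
Looking for first event where q becomes 2:
  event 1: q = 12
  event 2: q = 12
  event 3: q = 12
  event 4: q = 12
  event 5: q 12 -> 2  <-- first match

Answer: 5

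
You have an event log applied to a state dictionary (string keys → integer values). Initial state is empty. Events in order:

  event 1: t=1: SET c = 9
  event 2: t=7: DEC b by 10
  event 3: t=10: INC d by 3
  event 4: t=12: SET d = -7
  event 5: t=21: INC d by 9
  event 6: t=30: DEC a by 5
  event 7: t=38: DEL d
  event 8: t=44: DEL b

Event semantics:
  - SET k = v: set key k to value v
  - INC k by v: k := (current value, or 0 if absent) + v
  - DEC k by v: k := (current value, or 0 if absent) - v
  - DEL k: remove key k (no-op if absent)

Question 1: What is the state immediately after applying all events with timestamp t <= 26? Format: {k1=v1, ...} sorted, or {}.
Answer: {b=-10, c=9, d=2}

Derivation:
Apply events with t <= 26 (5 events):
  after event 1 (t=1: SET c = 9): {c=9}
  after event 2 (t=7: DEC b by 10): {b=-10, c=9}
  after event 3 (t=10: INC d by 3): {b=-10, c=9, d=3}
  after event 4 (t=12: SET d = -7): {b=-10, c=9, d=-7}
  after event 5 (t=21: INC d by 9): {b=-10, c=9, d=2}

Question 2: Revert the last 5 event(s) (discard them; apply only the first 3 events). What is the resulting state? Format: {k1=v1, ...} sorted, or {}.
Keep first 3 events (discard last 5):
  after event 1 (t=1: SET c = 9): {c=9}
  after event 2 (t=7: DEC b by 10): {b=-10, c=9}
  after event 3 (t=10: INC d by 3): {b=-10, c=9, d=3}

Answer: {b=-10, c=9, d=3}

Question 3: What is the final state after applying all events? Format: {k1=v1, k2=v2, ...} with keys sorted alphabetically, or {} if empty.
  after event 1 (t=1: SET c = 9): {c=9}
  after event 2 (t=7: DEC b by 10): {b=-10, c=9}
  after event 3 (t=10: INC d by 3): {b=-10, c=9, d=3}
  after event 4 (t=12: SET d = -7): {b=-10, c=9, d=-7}
  after event 5 (t=21: INC d by 9): {b=-10, c=9, d=2}
  after event 6 (t=30: DEC a by 5): {a=-5, b=-10, c=9, d=2}
  after event 7 (t=38: DEL d): {a=-5, b=-10, c=9}
  after event 8 (t=44: DEL b): {a=-5, c=9}

Answer: {a=-5, c=9}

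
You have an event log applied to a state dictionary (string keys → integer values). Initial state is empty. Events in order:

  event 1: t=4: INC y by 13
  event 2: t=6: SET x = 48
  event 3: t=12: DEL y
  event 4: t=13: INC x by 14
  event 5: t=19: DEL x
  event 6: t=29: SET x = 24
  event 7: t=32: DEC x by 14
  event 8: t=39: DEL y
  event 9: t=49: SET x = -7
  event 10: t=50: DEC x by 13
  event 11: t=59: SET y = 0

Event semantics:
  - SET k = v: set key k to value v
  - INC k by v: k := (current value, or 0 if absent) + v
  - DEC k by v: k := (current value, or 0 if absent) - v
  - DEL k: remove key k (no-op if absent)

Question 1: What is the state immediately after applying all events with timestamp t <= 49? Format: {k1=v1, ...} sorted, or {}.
Apply events with t <= 49 (9 events):
  after event 1 (t=4: INC y by 13): {y=13}
  after event 2 (t=6: SET x = 48): {x=48, y=13}
  after event 3 (t=12: DEL y): {x=48}
  after event 4 (t=13: INC x by 14): {x=62}
  after event 5 (t=19: DEL x): {}
  after event 6 (t=29: SET x = 24): {x=24}
  after event 7 (t=32: DEC x by 14): {x=10}
  after event 8 (t=39: DEL y): {x=10}
  after event 9 (t=49: SET x = -7): {x=-7}

Answer: {x=-7}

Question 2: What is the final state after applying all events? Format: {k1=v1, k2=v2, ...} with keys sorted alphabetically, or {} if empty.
Answer: {x=-20, y=0}

Derivation:
  after event 1 (t=4: INC y by 13): {y=13}
  after event 2 (t=6: SET x = 48): {x=48, y=13}
  after event 3 (t=12: DEL y): {x=48}
  after event 4 (t=13: INC x by 14): {x=62}
  after event 5 (t=19: DEL x): {}
  after event 6 (t=29: SET x = 24): {x=24}
  after event 7 (t=32: DEC x by 14): {x=10}
  after event 8 (t=39: DEL y): {x=10}
  after event 9 (t=49: SET x = -7): {x=-7}
  after event 10 (t=50: DEC x by 13): {x=-20}
  after event 11 (t=59: SET y = 0): {x=-20, y=0}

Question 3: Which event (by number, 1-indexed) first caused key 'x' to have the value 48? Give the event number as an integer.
Looking for first event where x becomes 48:
  event 2: x (absent) -> 48  <-- first match

Answer: 2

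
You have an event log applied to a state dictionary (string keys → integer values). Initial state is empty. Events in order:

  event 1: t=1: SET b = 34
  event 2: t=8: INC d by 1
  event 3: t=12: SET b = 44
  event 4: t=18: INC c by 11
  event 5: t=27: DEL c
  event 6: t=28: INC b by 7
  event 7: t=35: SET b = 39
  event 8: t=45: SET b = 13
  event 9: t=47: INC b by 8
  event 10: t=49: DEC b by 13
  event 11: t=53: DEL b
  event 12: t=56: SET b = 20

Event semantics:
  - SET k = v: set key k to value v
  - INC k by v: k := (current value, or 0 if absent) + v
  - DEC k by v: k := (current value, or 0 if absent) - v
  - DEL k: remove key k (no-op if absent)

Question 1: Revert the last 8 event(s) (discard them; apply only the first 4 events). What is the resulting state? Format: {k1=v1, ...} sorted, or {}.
Keep first 4 events (discard last 8):
  after event 1 (t=1: SET b = 34): {b=34}
  after event 2 (t=8: INC d by 1): {b=34, d=1}
  after event 3 (t=12: SET b = 44): {b=44, d=1}
  after event 4 (t=18: INC c by 11): {b=44, c=11, d=1}

Answer: {b=44, c=11, d=1}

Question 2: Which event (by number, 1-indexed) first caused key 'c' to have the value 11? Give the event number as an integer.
Answer: 4

Derivation:
Looking for first event where c becomes 11:
  event 4: c (absent) -> 11  <-- first match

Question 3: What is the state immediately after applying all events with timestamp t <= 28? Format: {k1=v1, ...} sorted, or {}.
Apply events with t <= 28 (6 events):
  after event 1 (t=1: SET b = 34): {b=34}
  after event 2 (t=8: INC d by 1): {b=34, d=1}
  after event 3 (t=12: SET b = 44): {b=44, d=1}
  after event 4 (t=18: INC c by 11): {b=44, c=11, d=1}
  after event 5 (t=27: DEL c): {b=44, d=1}
  after event 6 (t=28: INC b by 7): {b=51, d=1}

Answer: {b=51, d=1}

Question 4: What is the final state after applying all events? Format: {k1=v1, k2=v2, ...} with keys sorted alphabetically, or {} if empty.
  after event 1 (t=1: SET b = 34): {b=34}
  after event 2 (t=8: INC d by 1): {b=34, d=1}
  after event 3 (t=12: SET b = 44): {b=44, d=1}
  after event 4 (t=18: INC c by 11): {b=44, c=11, d=1}
  after event 5 (t=27: DEL c): {b=44, d=1}
  after event 6 (t=28: INC b by 7): {b=51, d=1}
  after event 7 (t=35: SET b = 39): {b=39, d=1}
  after event 8 (t=45: SET b = 13): {b=13, d=1}
  after event 9 (t=47: INC b by 8): {b=21, d=1}
  after event 10 (t=49: DEC b by 13): {b=8, d=1}
  after event 11 (t=53: DEL b): {d=1}
  after event 12 (t=56: SET b = 20): {b=20, d=1}

Answer: {b=20, d=1}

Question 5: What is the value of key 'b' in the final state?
Track key 'b' through all 12 events:
  event 1 (t=1: SET b = 34): b (absent) -> 34
  event 2 (t=8: INC d by 1): b unchanged
  event 3 (t=12: SET b = 44): b 34 -> 44
  event 4 (t=18: INC c by 11): b unchanged
  event 5 (t=27: DEL c): b unchanged
  event 6 (t=28: INC b by 7): b 44 -> 51
  event 7 (t=35: SET b = 39): b 51 -> 39
  event 8 (t=45: SET b = 13): b 39 -> 13
  event 9 (t=47: INC b by 8): b 13 -> 21
  event 10 (t=49: DEC b by 13): b 21 -> 8
  event 11 (t=53: DEL b): b 8 -> (absent)
  event 12 (t=56: SET b = 20): b (absent) -> 20
Final: b = 20

Answer: 20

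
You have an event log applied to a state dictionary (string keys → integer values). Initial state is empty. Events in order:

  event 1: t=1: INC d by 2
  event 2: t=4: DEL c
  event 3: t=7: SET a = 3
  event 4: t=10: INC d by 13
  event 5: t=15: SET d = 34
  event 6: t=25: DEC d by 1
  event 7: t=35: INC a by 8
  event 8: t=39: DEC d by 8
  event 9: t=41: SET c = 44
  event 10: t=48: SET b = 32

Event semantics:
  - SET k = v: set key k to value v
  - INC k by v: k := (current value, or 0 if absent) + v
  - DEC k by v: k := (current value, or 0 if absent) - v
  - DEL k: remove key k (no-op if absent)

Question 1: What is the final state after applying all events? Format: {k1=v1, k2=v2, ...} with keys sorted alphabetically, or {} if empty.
Answer: {a=11, b=32, c=44, d=25}

Derivation:
  after event 1 (t=1: INC d by 2): {d=2}
  after event 2 (t=4: DEL c): {d=2}
  after event 3 (t=7: SET a = 3): {a=3, d=2}
  after event 4 (t=10: INC d by 13): {a=3, d=15}
  after event 5 (t=15: SET d = 34): {a=3, d=34}
  after event 6 (t=25: DEC d by 1): {a=3, d=33}
  after event 7 (t=35: INC a by 8): {a=11, d=33}
  after event 8 (t=39: DEC d by 8): {a=11, d=25}
  after event 9 (t=41: SET c = 44): {a=11, c=44, d=25}
  after event 10 (t=48: SET b = 32): {a=11, b=32, c=44, d=25}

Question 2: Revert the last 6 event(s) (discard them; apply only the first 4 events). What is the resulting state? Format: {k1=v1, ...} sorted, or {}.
Answer: {a=3, d=15}

Derivation:
Keep first 4 events (discard last 6):
  after event 1 (t=1: INC d by 2): {d=2}
  after event 2 (t=4: DEL c): {d=2}
  after event 3 (t=7: SET a = 3): {a=3, d=2}
  after event 4 (t=10: INC d by 13): {a=3, d=15}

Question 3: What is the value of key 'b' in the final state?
Track key 'b' through all 10 events:
  event 1 (t=1: INC d by 2): b unchanged
  event 2 (t=4: DEL c): b unchanged
  event 3 (t=7: SET a = 3): b unchanged
  event 4 (t=10: INC d by 13): b unchanged
  event 5 (t=15: SET d = 34): b unchanged
  event 6 (t=25: DEC d by 1): b unchanged
  event 7 (t=35: INC a by 8): b unchanged
  event 8 (t=39: DEC d by 8): b unchanged
  event 9 (t=41: SET c = 44): b unchanged
  event 10 (t=48: SET b = 32): b (absent) -> 32
Final: b = 32

Answer: 32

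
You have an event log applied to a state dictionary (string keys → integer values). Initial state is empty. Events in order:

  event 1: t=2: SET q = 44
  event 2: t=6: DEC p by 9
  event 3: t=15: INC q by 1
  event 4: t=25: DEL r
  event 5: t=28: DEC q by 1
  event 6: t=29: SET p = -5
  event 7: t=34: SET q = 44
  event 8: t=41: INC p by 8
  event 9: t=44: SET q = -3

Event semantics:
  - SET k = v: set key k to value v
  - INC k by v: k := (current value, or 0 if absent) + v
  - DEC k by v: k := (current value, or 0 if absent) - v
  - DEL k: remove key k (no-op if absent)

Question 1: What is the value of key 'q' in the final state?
Answer: -3

Derivation:
Track key 'q' through all 9 events:
  event 1 (t=2: SET q = 44): q (absent) -> 44
  event 2 (t=6: DEC p by 9): q unchanged
  event 3 (t=15: INC q by 1): q 44 -> 45
  event 4 (t=25: DEL r): q unchanged
  event 5 (t=28: DEC q by 1): q 45 -> 44
  event 6 (t=29: SET p = -5): q unchanged
  event 7 (t=34: SET q = 44): q 44 -> 44
  event 8 (t=41: INC p by 8): q unchanged
  event 9 (t=44: SET q = -3): q 44 -> -3
Final: q = -3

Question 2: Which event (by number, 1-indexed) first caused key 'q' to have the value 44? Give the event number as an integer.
Looking for first event where q becomes 44:
  event 1: q (absent) -> 44  <-- first match

Answer: 1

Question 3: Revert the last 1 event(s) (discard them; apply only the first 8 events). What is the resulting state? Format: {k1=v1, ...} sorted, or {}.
Answer: {p=3, q=44}

Derivation:
Keep first 8 events (discard last 1):
  after event 1 (t=2: SET q = 44): {q=44}
  after event 2 (t=6: DEC p by 9): {p=-9, q=44}
  after event 3 (t=15: INC q by 1): {p=-9, q=45}
  after event 4 (t=25: DEL r): {p=-9, q=45}
  after event 5 (t=28: DEC q by 1): {p=-9, q=44}
  after event 6 (t=29: SET p = -5): {p=-5, q=44}
  after event 7 (t=34: SET q = 44): {p=-5, q=44}
  after event 8 (t=41: INC p by 8): {p=3, q=44}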